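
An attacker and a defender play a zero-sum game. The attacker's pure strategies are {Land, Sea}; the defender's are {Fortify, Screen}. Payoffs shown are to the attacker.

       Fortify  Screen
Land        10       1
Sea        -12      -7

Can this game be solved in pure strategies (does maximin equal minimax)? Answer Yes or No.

Yes

Row minima: Land → 1, Sea → -12; maximin = 1.
Column maxima: Fortify → 10, Screen → 1; minimax = 1.
maximin = minimax = 1, so a saddle point exists.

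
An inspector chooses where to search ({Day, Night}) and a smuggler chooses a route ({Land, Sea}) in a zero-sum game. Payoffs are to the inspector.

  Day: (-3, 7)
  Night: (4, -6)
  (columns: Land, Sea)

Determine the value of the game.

Row minima: Day → -3, Night → -6; maximin = -3.
Column maxima: Land → 4, Sea → 7; minimax = 4.
-3 ≠ 4, so there is no saddle point; optimal play is mixed.
Let the inspector play Day with probability p. Expected payoff against Land: (-3)p + 4(1−p) = −7p + 4; against Sea: 7p + (-6)(1−p) = 13p − 6.
Setting these equal: −7p + 4 = 13p − 6 ⇒ −20p = -10 ⇒ p = 1/2, and the value is (-7)·(1/2) + 4 = 1/2.
For the smuggler: with q = P(Land), equating Day's and Night's payoffs gives −10q + 7 = 10q − 6 ⇒ q = 13/20.

1/2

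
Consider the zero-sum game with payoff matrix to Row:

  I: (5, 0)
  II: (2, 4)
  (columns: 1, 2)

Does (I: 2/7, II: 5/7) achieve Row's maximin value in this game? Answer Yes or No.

Against 1 this mix gives (2/7)·5 + (5/7)·2 = 20/7.
Against 2 this mix gives (2/7)·0 + (5/7)·4 = 20/7.
All of Column's active replies (1, 2) yield 20/7, and no column does worse for Row. The mix makes Column indifferent and guarantees 20/7, so it is optimal.

Yes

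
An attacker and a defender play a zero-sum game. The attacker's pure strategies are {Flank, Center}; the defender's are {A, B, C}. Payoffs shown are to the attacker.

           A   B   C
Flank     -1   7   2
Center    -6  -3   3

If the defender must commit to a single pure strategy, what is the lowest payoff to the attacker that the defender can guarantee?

-1

Column maxima: A → -1, B → 7, C → 3.
The smallest of these is -1.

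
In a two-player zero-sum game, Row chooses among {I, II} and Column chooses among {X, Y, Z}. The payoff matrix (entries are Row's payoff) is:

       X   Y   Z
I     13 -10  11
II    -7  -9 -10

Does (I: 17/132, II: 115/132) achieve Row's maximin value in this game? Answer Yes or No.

Against X this mix gives (17/132)·13 + (115/132)·(-7) = -146/33.
Against Y this mix gives (17/132)·(-10) + (115/132)·(-9) = -1205/132.
Against Z this mix gives (17/132)·11 + (115/132)·(-10) = -321/44.
Column will play Y, holding Row to -1205/132. Shifting weight toward the row that does better against Y would raise this floor (the equalizing mix achieves -199/22 against both Y and Z), so the proposed strategy is not optimal.

No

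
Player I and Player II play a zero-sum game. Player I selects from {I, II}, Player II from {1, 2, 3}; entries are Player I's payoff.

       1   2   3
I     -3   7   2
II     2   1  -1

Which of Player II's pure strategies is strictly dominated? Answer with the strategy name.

2

3 holds Player I's payoff strictly below 2 in every row: 2 < 7, -1 < 1.
So 2 is strictly dominated for Player II.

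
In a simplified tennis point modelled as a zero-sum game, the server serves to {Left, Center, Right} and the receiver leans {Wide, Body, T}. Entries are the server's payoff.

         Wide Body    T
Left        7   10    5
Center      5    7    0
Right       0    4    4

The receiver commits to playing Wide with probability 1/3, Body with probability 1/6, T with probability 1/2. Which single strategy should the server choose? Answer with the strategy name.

Expected payoff of Left: (1/3)·7 + (1/6)·10 + (1/2)·5 = 13/2.
Expected payoff of Center: (1/3)·5 + (1/6)·7 + (1/2)·0 = 17/6.
Expected payoff of Right: (1/3)·0 + (1/6)·4 + (1/2)·4 = 8/3.
The largest is 13/2, so the server's best response is Left.

Left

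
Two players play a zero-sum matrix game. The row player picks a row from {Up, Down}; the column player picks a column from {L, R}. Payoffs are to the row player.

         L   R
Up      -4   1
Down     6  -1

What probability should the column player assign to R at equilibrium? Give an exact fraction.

5/6

Row minima: Up → -4, Down → -1; maximin = -1.
Column maxima: L → 6, R → 1; minimax = 1.
-1 ≠ 1, so there is no saddle point; optimal play is mixed.
Let the row player play Up with probability p. Expected payoff against L: (-4)p + 6(1−p) = −10p + 6; against R: 1p + (-1)(1−p) = 2p − 1.
Setting these equal: −10p + 6 = 2p − 1 ⇒ −12p = -7 ⇒ p = 7/12, and the value is (-10)·(7/12) + 6 = 1/6.
For the column player: with q = P(L), equating Up's and Down's payoffs gives −5q + 1 = 7q − 1 ⇒ q = 1/6.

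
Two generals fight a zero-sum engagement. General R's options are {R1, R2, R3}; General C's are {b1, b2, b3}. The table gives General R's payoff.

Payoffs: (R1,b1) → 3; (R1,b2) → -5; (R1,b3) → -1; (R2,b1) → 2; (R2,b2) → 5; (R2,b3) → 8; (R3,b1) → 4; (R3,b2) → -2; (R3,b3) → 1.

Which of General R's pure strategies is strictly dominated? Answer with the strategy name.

R1

R3 gives a strictly higher payoff than R1 against every column: 4 > 3, -2 > -5, 1 > -1.
So R1 is strictly dominated and General R never plays it.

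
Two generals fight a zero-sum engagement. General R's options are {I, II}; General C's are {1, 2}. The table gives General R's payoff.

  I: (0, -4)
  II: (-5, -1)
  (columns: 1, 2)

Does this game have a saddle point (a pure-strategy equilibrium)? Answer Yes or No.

No

Row minima: I → -4, II → -5; maximin = -4.
Column maxima: 1 → 0, 2 → -1; minimax = -1.
-4 ≠ -1, so no pure-strategy equilibrium exists.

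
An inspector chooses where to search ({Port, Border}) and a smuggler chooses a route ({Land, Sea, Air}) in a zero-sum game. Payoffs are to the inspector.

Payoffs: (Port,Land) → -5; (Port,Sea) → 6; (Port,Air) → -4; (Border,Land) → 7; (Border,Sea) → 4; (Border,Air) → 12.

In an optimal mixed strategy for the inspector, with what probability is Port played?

3/14

Row minima: Port → -5, Border → 4; maximin = 4.
Column maxima: Land → 7, Sea → 6, Air → 12; minimax = 6.
4 ≠ 6, so there is no saddle point; optimal play is mixed.
Air is strictly dominated by Land (it gives the inspector strictly more in every row), so the smuggler never plays it.
On the remaining 2×2 (Port, Border vs Land, Sea):
Let the inspector play Port with probability p. Expected payoff against Land: (-5)p + 7(1−p) = −12p + 7; against Sea: 6p + 4(1−p) = 2p + 4.
Setting these equal: −12p + 7 = 2p + 4 ⇒ −14p = -3 ⇒ p = 3/14, and the value is (-12)·(3/14) + 7 = 31/7.
For the smuggler: with q = P(Land), equating Port's and Border's payoffs gives −11q + 6 = 3q + 4 ⇒ q = 1/7.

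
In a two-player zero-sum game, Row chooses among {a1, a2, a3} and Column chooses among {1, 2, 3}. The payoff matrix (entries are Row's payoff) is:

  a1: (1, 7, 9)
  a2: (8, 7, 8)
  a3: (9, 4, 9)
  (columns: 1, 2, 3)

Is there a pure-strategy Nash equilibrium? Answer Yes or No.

Yes

Row minima: a1 → 1, a2 → 7, a3 → 4; maximin = 7.
Column maxima: 1 → 9, 2 → 7, 3 → 9; minimax = 7.
maximin = minimax = 7, so a saddle point exists.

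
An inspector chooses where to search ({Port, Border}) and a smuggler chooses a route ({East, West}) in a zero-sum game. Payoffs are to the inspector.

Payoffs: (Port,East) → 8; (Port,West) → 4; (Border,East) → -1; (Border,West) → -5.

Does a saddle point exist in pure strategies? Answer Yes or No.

Yes

Row minima: Port → 4, Border → -5; maximin = 4.
Column maxima: East → 8, West → 4; minimax = 4.
maximin = minimax = 4, so a saddle point exists.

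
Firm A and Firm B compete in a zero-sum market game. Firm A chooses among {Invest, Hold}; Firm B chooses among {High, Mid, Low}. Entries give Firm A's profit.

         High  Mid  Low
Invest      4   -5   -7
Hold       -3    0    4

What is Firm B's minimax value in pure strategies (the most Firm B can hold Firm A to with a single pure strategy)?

Column maxima: High → 4, Mid → 0, Low → 4.
The smallest of these is 0.

0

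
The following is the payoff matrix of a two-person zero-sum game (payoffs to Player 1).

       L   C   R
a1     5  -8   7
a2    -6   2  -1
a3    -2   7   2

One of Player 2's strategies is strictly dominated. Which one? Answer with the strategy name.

L holds Player 1's payoff strictly below R in every row: 5 < 7, -6 < -1, -2 < 2.
So R is strictly dominated for Player 2.

R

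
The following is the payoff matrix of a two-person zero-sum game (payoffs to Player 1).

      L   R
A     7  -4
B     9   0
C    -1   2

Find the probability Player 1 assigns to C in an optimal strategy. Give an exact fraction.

Row minima: A → -4, B → 0, C → -1; maximin = 0.
Column maxima: L → 9, R → 2; minimax = 2.
0 ≠ 2, so there is no saddle point; optimal play is mixed.
A is strictly dominated by B, so Player 1 never plays it.
On the remaining 2×2 (B, C vs L, R):
Let Player 1 play B with probability p. Expected payoff against L: 9p + (-1)(1−p) = 10p − 1; against R: 0p + 2(1−p) = −2p + 2.
Setting these equal: 10p − 1 = −2p + 2 ⇒ 12p = 3 ⇒ p = 1/4, and the value is (10)·(1/4) − 1 = 3/2.
For Player 2: with q = P(L), equating B's and C's payoffs gives 9q = −3q + 2 ⇒ q = 1/6.

3/4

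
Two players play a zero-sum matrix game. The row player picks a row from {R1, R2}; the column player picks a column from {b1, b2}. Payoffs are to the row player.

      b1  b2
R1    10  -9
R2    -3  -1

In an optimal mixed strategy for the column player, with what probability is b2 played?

13/21

Row minima: R1 → -9, R2 → -3; maximin = -3.
Column maxima: b1 → 10, b2 → -1; minimax = -1.
-3 ≠ -1, so there is no saddle point; optimal play is mixed.
Let the row player play R1 with probability p. Expected payoff against b1: 10p + (-3)(1−p) = 13p − 3; against b2: (-9)p + (-1)(1−p) = −8p − 1.
Setting these equal: 13p − 3 = −8p − 1 ⇒ 21p = 2 ⇒ p = 2/21, and the value is (13)·(2/21) − 3 = -37/21.
For the column player: with q = P(b1), equating R1's and R2's payoffs gives 19q − 9 = −2q − 1 ⇒ q = 8/21.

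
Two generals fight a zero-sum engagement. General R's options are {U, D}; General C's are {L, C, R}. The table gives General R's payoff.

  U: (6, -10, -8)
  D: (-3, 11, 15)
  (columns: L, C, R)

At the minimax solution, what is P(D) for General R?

Row minima: U → -10, D → -3; maximin = -3.
Column maxima: L → 6, C → 11, R → 15; minimax = 6.
-3 ≠ 6, so there is no saddle point; optimal play is mixed.
R is strictly dominated by C (it gives General R strictly more in every row), so General C never plays it.
On the remaining 2×2 (U, D vs L, C):
Let General R play U with probability p. Expected payoff against L: 6p + (-3)(1−p) = 9p − 3; against C: (-10)p + 11(1−p) = −21p + 11.
Setting these equal: 9p − 3 = −21p + 11 ⇒ 30p = 14 ⇒ p = 7/15, and the value is (9)·(7/15) − 3 = 6/5.
For General C: with q = P(L), equating U's and D's payoffs gives 16q − 10 = −14q + 11 ⇒ q = 7/10.

8/15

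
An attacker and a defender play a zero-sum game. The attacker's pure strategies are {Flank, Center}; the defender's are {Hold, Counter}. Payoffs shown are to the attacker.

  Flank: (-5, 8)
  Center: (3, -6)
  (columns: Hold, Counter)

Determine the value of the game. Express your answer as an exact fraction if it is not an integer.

Row minima: Flank → -5, Center → -6; maximin = -5.
Column maxima: Hold → 3, Counter → 8; minimax = 3.
-5 ≠ 3, so there is no saddle point; optimal play is mixed.
Let the attacker play Flank with probability p. Expected payoff against Hold: (-5)p + 3(1−p) = −8p + 3; against Counter: 8p + (-6)(1−p) = 14p − 6.
Setting these equal: −8p + 3 = 14p − 6 ⇒ −22p = -9 ⇒ p = 9/22, and the value is (-8)·(9/22) + 3 = -3/11.
For the defender: with q = P(Hold), equating Flank's and Center's payoffs gives −13q + 8 = 9q − 6 ⇒ q = 7/11.

-3/11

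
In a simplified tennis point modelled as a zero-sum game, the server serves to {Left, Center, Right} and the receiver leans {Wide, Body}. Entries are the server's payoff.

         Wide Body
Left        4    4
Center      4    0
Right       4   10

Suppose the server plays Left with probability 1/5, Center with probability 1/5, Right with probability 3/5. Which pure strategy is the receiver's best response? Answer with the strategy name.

Wide

If the receiver plays Wide, the server's expected payoff is (1/5)·4 + (1/5)·4 + (3/5)·4 = 4.
If the receiver plays Body, the server's expected payoff is (1/5)·4 + (1/5)·0 + (3/5)·10 = 34/5.
The receiver minimizes the server's payoff; the smallest is 4, so the best response is Wide.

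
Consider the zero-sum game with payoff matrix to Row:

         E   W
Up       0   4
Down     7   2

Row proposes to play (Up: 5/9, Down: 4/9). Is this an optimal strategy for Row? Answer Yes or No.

Against E this mix gives (5/9)·0 + (4/9)·7 = 28/9.
Against W this mix gives (5/9)·4 + (4/9)·2 = 28/9.
All of Column's active replies (E, W) yield 28/9, and no column does worse for Row. The mix makes Column indifferent and guarantees 28/9, so it is optimal.

Yes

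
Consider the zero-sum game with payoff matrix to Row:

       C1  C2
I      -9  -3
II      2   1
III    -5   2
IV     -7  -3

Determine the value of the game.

9/8

Row minima: I → -9, II → 1, III → -5, IV → -7; maximin = 1.
Column maxima: C1 → 2, C2 → 2; minimax = 2.
1 ≠ 2, so there is no saddle point; optimal play is mixed.
I is strictly dominated by II, so Row never plays it.
IV is strictly dominated by II, so Row never plays it.
On the remaining 2×2 (II, III vs C1, C2):
Let Row play II with probability p. Expected payoff against C1: 2p + (-5)(1−p) = 7p − 5; against C2: 1p + 2(1−p) = −p + 2.
Setting these equal: 7p − 5 = −p + 2 ⇒ 8p = 7 ⇒ p = 7/8, and the value is (7)·(7/8) − 5 = 9/8.
For Column: with q = P(C1), equating II's and III's payoffs gives q + 1 = −7q + 2 ⇒ q = 1/8.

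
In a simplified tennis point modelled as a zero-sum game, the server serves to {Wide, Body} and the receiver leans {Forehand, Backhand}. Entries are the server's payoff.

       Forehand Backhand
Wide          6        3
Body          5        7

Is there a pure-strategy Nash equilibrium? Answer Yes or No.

Row minima: Wide → 3, Body → 5; maximin = 5.
Column maxima: Forehand → 6, Backhand → 7; minimax = 6.
5 ≠ 6, so no pure-strategy equilibrium exists.

No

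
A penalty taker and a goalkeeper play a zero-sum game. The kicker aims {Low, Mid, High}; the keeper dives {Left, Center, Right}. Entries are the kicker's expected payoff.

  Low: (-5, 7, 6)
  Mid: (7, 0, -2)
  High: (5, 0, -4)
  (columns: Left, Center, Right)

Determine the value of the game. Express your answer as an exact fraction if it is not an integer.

8/5

Row minima: Low → -5, Mid → -2, High → -4; maximin = -2.
Column maxima: Left → 7, Center → 7, Right → 6; minimax = 6.
-2 ≠ 6, so there is no saddle point; optimal play is mixed.
Center is strictly dominated by Right (it gives the kicker strictly more in every row), so the keeper never plays it.
With Center eliminated, High is strictly dominated by Mid (Mid gives the kicker strictly more in every remaining column), so the kicker never plays it.
On the remaining 2×2 (Low, Mid vs Left, Right):
Let the kicker play Low with probability p. Expected payoff against Left: (-5)p + 7(1−p) = −12p + 7; against Right: 6p + (-2)(1−p) = 8p − 2.
Setting these equal: −12p + 7 = 8p − 2 ⇒ −20p = -9 ⇒ p = 9/20, and the value is (-12)·(9/20) + 7 = 8/5.
For the keeper: with q = P(Left), equating Low's and Mid's payoffs gives −11q + 6 = 9q − 2 ⇒ q = 2/5.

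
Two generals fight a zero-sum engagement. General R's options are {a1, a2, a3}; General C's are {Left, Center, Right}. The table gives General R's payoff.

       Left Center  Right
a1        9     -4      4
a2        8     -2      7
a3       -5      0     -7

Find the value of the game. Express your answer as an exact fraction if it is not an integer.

Row minima: a1 → -4, a2 → -2, a3 → -7; maximin = -2.
Column maxima: Left → 9, Center → 0, Right → 7; minimax = 0.
-2 ≠ 0, so there is no saddle point; optimal play is mixed.
Left is strictly dominated by Right (it gives General R strictly more in every row), so General C never plays it.
With Left eliminated, a1 is strictly dominated by a2 (a2 gives General R strictly more in every remaining column), so General R never plays it.
On the remaining 2×2 (a2, a3 vs Center, Right):
Let General R play a2 with probability p. Expected payoff against Center: (-2)p + 0(1−p) = −2p; against Right: 7p + (-7)(1−p) = 14p − 7.
Setting these equal: −2p = 14p − 7 ⇒ −16p = -7 ⇒ p = 7/16, and the value is (-2)·(7/16) = -7/8.
For General C: with q = P(Center), equating a2's and a3's payoffs gives −9q + 7 = 7q − 7 ⇒ q = 7/8.

-7/8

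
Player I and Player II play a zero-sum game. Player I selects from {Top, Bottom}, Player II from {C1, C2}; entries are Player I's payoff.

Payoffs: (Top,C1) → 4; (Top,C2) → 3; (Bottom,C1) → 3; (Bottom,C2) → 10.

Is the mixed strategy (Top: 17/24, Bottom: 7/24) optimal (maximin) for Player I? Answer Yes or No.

No

Against C1 this mix gives (17/24)·4 + (7/24)·3 = 89/24.
Against C2 this mix gives (17/24)·3 + (7/24)·10 = 121/24.
Player II will play C1, holding Player I to 89/24. Shifting weight toward the row that does better against C1 would raise this floor (the equalizing mix achieves 31/8 against both C1 and C2), so the proposed strategy is not optimal.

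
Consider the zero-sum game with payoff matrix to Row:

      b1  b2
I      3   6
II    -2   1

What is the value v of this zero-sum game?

3

Row minima: I → 3, II → -2; maximin = 3.
Column maxima: b1 → 3, b2 → 6; minimax = 3.
Since maximin = minimax = 3, there is a saddle point and the value is 3.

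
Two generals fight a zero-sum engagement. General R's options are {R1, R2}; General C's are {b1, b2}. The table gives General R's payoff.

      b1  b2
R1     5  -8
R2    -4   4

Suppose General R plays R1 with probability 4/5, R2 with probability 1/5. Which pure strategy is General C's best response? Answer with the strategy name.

If General C plays b1, General R's expected payoff is (4/5)·5 + (1/5)·(-4) = 16/5.
If General C plays b2, General R's expected payoff is (4/5)·(-8) + (1/5)·4 = -28/5.
General C minimizes General R's payoff; the smallest is -28/5, so the best response is b2.

b2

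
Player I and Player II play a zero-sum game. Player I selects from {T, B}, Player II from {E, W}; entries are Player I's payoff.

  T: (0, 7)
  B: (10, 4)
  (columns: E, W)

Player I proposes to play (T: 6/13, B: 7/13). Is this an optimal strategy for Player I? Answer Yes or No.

Yes

Against E this mix gives (6/13)·0 + (7/13)·10 = 70/13.
Against W this mix gives (6/13)·7 + (7/13)·4 = 70/13.
All of Player II's active replies (E, W) yield 70/13, and no column does worse for Player I. The mix makes Player II indifferent and guarantees 70/13, so it is optimal.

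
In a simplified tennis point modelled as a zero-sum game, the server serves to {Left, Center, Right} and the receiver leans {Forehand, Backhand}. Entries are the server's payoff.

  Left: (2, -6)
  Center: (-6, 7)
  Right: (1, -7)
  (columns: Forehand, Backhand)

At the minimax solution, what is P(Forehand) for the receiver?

13/21

Row minima: Left → -6, Center → -6, Right → -7; maximin = -6.
Column maxima: Forehand → 2, Backhand → 7; minimax = 2.
-6 ≠ 2, so there is no saddle point; optimal play is mixed.
Right is strictly dominated by Left, so the server never plays it.
On the remaining 2×2 (Left, Center vs Forehand, Backhand):
Let the server play Left with probability p. Expected payoff against Forehand: 2p + (-6)(1−p) = 8p − 6; against Backhand: (-6)p + 7(1−p) = −13p + 7.
Setting these equal: 8p − 6 = −13p + 7 ⇒ 21p = 13 ⇒ p = 13/21, and the value is (8)·(13/21) − 6 = -22/21.
For the receiver: with q = P(Forehand), equating Left's and Center's payoffs gives 8q − 6 = −13q + 7 ⇒ q = 13/21.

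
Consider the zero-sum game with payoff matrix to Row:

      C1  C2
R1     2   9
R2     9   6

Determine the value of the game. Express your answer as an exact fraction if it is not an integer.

Row minima: R1 → 2, R2 → 6; maximin = 6.
Column maxima: C1 → 9, C2 → 9; minimax = 9.
6 ≠ 9, so there is no saddle point; optimal play is mixed.
Let Row play R1 with probability p. Expected payoff against C1: 2p + 9(1−p) = −7p + 9; against C2: 9p + 6(1−p) = 3p + 6.
Setting these equal: −7p + 9 = 3p + 6 ⇒ −10p = -3 ⇒ p = 3/10, and the value is (-7)·(3/10) + 9 = 69/10.
For Column: with q = P(C1), equating R1's and R2's payoffs gives −7q + 9 = 3q + 6 ⇒ q = 3/10.

69/10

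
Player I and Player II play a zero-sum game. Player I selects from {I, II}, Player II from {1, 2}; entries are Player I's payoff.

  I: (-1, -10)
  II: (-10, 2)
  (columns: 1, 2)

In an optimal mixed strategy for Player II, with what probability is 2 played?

3/7

Row minima: I → -10, II → -10; maximin = -10.
Column maxima: 1 → -1, 2 → 2; minimax = -1.
-10 ≠ -1, so there is no saddle point; optimal play is mixed.
Let Player I play I with probability p. Expected payoff against 1: (-1)p + (-10)(1−p) = 9p − 10; against 2: (-10)p + 2(1−p) = −12p + 2.
Setting these equal: 9p − 10 = −12p + 2 ⇒ 21p = 12 ⇒ p = 4/7, and the value is (9)·(4/7) − 10 = -34/7.
For Player II: with q = P(1), equating I's and II's payoffs gives 9q − 10 = −12q + 2 ⇒ q = 4/7.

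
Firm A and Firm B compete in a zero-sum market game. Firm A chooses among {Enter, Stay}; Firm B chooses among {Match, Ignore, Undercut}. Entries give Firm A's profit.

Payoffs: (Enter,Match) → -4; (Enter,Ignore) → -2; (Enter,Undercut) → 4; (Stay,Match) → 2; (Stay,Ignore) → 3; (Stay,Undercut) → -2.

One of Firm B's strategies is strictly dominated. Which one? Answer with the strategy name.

Match holds Firm A's payoff strictly below Ignore in every row: -4 < -2, 2 < 3.
So Ignore is strictly dominated for Firm B.

Ignore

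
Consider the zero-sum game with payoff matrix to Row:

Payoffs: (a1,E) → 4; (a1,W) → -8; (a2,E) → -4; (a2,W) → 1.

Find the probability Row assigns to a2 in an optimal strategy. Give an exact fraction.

Row minima: a1 → -8, a2 → -4; maximin = -4.
Column maxima: E → 4, W → 1; minimax = 1.
-4 ≠ 1, so there is no saddle point; optimal play is mixed.
Let Row play a1 with probability p. Expected payoff against E: 4p + (-4)(1−p) = 8p − 4; against W: (-8)p + 1(1−p) = −9p + 1.
Setting these equal: 8p − 4 = −9p + 1 ⇒ 17p = 5 ⇒ p = 5/17, and the value is (8)·(5/17) − 4 = -28/17.
For Column: with q = P(E), equating a1's and a2's payoffs gives 12q − 8 = −5q + 1 ⇒ q = 9/17.

12/17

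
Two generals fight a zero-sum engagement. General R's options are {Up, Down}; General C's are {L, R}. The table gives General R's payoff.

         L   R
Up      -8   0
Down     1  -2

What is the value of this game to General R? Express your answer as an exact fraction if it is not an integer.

-16/11

Row minima: Up → -8, Down → -2; maximin = -2.
Column maxima: L → 1, R → 0; minimax = 0.
-2 ≠ 0, so there is no saddle point; optimal play is mixed.
Let General R play Up with probability p. Expected payoff against L: (-8)p + 1(1−p) = −9p + 1; against R: 0p + (-2)(1−p) = 2p − 2.
Setting these equal: −9p + 1 = 2p − 2 ⇒ −11p = -3 ⇒ p = 3/11, and the value is (-9)·(3/11) + 1 = -16/11.
For General C: with q = P(L), equating Up's and Down's payoffs gives −8q = 3q − 2 ⇒ q = 2/11.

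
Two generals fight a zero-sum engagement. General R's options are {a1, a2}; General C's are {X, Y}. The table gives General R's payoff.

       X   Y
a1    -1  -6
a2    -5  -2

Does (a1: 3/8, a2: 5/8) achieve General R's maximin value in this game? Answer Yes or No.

Yes

Against X this mix gives (3/8)·(-1) + (5/8)·(-5) = -7/2.
Against Y this mix gives (3/8)·(-6) + (5/8)·(-2) = -7/2.
All of General C's active replies (X, Y) yield -7/2, and no column does worse for General R. The mix makes General C indifferent and guarantees -7/2, so it is optimal.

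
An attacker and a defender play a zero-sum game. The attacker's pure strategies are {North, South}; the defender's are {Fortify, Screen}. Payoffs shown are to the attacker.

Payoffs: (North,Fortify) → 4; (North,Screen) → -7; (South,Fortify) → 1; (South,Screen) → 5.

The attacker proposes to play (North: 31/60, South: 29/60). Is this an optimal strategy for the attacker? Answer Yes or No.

No

Against Fortify this mix gives (31/60)·4 + (29/60)·1 = 51/20.
Against Screen this mix gives (31/60)·(-7) + (29/60)·5 = -6/5.
The defender will play Screen, holding the attacker to -6/5. Shifting weight toward the row that does better against Screen would raise this floor (the equalizing mix achieves 9/5 against both Screen and Fortify), so the proposed strategy is not optimal.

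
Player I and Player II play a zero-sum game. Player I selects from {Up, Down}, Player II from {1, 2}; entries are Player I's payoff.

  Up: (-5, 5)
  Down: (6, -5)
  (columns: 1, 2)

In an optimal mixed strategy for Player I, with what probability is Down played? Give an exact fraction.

Row minima: Up → -5, Down → -5; maximin = -5.
Column maxima: 1 → 6, 2 → 5; minimax = 5.
-5 ≠ 5, so there is no saddle point; optimal play is mixed.
Let Player I play Up with probability p. Expected payoff against 1: (-5)p + 6(1−p) = −11p + 6; against 2: 5p + (-5)(1−p) = 10p − 5.
Setting these equal: −11p + 6 = 10p − 5 ⇒ −21p = -11 ⇒ p = 11/21, and the value is (-11)·(11/21) + 6 = 5/21.
For Player II: with q = P(1), equating Up's and Down's payoffs gives −10q + 5 = 11q − 5 ⇒ q = 10/21.

10/21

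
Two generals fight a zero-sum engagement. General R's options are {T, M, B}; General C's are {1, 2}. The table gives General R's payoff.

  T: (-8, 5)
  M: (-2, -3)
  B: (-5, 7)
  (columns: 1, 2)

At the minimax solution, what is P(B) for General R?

1/13

Row minima: T → -8, M → -3, B → -5; maximin = -3.
Column maxima: 1 → -2, 2 → 7; minimax = -2.
-3 ≠ -2, so there is no saddle point; optimal play is mixed.
T is strictly dominated by B, so General R never plays it.
On the remaining 2×2 (M, B vs 1, 2):
Let General R play M with probability p. Expected payoff against 1: (-2)p + (-5)(1−p) = 3p − 5; against 2: (-3)p + 7(1−p) = −10p + 7.
Setting these equal: 3p − 5 = −10p + 7 ⇒ 13p = 12 ⇒ p = 12/13, and the value is (3)·(12/13) − 5 = -29/13.
For General C: with q = P(1), equating M's and B's payoffs gives q − 3 = −12q + 7 ⇒ q = 10/13.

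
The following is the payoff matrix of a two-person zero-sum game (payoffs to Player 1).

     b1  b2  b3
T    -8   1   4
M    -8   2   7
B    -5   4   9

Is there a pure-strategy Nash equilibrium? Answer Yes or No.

Row minima: T → -8, M → -8, B → -5; maximin = -5.
Column maxima: b1 → -5, b2 → 4, b3 → 9; minimax = -5.
maximin = minimax = -5, so a saddle point exists.

Yes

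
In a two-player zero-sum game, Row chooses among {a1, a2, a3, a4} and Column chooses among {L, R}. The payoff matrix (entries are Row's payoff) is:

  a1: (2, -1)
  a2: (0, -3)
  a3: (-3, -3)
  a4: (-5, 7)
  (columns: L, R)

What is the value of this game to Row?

3/5

Row minima: a1 → -1, a2 → -3, a3 → -3, a4 → -5; maximin = -1.
Column maxima: L → 2, R → 7; minimax = 2.
-1 ≠ 2, so there is no saddle point; optimal play is mixed.
a2 is strictly dominated by a1, so Row never plays it.
a3 is strictly dominated by a1, so Row never plays it.
On the remaining 2×2 (a1, a4 vs L, R):
Let Row play a1 with probability p. Expected payoff against L: 2p + (-5)(1−p) = 7p − 5; against R: (-1)p + 7(1−p) = −8p + 7.
Setting these equal: 7p − 5 = −8p + 7 ⇒ 15p = 12 ⇒ p = 4/5, and the value is (7)·(4/5) − 5 = 3/5.
For Column: with q = P(L), equating a1's and a4's payoffs gives 3q − 1 = −12q + 7 ⇒ q = 8/15.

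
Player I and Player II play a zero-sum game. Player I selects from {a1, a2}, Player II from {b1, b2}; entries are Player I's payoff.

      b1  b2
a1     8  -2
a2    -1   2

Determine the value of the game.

14/13

Row minima: a1 → -2, a2 → -1; maximin = -1.
Column maxima: b1 → 8, b2 → 2; minimax = 2.
-1 ≠ 2, so there is no saddle point; optimal play is mixed.
Let Player I play a1 with probability p. Expected payoff against b1: 8p + (-1)(1−p) = 9p − 1; against b2: (-2)p + 2(1−p) = −4p + 2.
Setting these equal: 9p − 1 = −4p + 2 ⇒ 13p = 3 ⇒ p = 3/13, and the value is (9)·(3/13) − 1 = 14/13.
For Player II: with q = P(b1), equating a1's and a2's payoffs gives 10q − 2 = −3q + 2 ⇒ q = 4/13.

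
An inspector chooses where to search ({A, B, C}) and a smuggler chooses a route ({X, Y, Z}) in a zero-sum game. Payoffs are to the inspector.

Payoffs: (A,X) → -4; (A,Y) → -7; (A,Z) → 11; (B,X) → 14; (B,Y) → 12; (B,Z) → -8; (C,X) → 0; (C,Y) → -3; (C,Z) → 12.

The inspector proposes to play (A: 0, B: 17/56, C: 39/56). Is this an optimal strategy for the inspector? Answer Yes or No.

Against X this mix gives (17/56)·14 + (39/56)·0 = 17/4.
Against Y this mix gives (17/56)·12 + (39/56)·(-3) = 87/56.
Against Z this mix gives (17/56)·(-8) + (39/56)·12 = 83/14.
The smuggler will play Y, holding the inspector to 87/56. Shifting weight toward the row that does better against Y would raise this floor (the equalizing mix achieves 24/7 against both Y and Z), so the proposed strategy is not optimal.

No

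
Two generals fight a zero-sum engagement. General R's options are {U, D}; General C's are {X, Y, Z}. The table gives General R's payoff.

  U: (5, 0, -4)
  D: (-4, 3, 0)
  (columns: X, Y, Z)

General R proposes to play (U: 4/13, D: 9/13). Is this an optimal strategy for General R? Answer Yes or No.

Against X this mix gives (4/13)·5 + (9/13)·(-4) = -16/13.
Against Y this mix gives (4/13)·0 + (9/13)·3 = 27/13.
Against Z this mix gives (4/13)·(-4) + (9/13)·0 = -16/13.
All of General C's active replies (X, Z) yield -16/13, and no column does worse for General R. The mix makes General C indifferent and guarantees -16/13, so it is optimal.

Yes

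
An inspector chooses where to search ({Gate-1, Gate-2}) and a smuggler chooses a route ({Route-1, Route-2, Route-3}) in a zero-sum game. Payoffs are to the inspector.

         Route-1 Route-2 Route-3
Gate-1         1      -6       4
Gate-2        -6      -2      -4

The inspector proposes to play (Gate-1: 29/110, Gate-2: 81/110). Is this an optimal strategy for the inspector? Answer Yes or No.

No

Against Route-1 this mix gives (29/110)·1 + (81/110)·(-6) = -457/110.
Against Route-2 this mix gives (29/110)·(-6) + (81/110)·(-2) = -168/55.
Against Route-3 this mix gives (29/110)·4 + (81/110)·(-4) = -104/55.
The smuggler will play Route-1, holding the inspector to -457/110. Shifting weight toward the row that does better against Route-1 would raise this floor (the equalizing mix achieves -38/11 against both Route-1 and Route-2), so the proposed strategy is not optimal.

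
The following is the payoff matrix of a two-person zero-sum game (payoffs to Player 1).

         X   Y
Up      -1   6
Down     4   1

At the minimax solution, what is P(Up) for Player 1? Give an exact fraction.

3/10

Row minima: Up → -1, Down → 1; maximin = 1.
Column maxima: X → 4, Y → 6; minimax = 4.
1 ≠ 4, so there is no saddle point; optimal play is mixed.
Let Player 1 play Up with probability p. Expected payoff against X: (-1)p + 4(1−p) = −5p + 4; against Y: 6p + 1(1−p) = 5p + 1.
Setting these equal: −5p + 4 = 5p + 1 ⇒ −10p = -3 ⇒ p = 3/10, and the value is (-5)·(3/10) + 4 = 5/2.
For Player 2: with q = P(X), equating Up's and Down's payoffs gives −7q + 6 = 3q + 1 ⇒ q = 1/2.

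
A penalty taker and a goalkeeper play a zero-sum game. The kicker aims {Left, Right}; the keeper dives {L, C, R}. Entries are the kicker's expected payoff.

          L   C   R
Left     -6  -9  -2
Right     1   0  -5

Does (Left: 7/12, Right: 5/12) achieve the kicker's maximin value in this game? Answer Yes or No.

No

Against L this mix gives (7/12)·(-6) + (5/12)·1 = -37/12.
Against C this mix gives (7/12)·(-9) + (5/12)·0 = -21/4.
Against R this mix gives (7/12)·(-2) + (5/12)·(-5) = -13/4.
The keeper will play C, holding the kicker to -21/4. Shifting weight toward the row that does better against C would raise this floor (the equalizing mix achieves -15/4 against both C and R), so the proposed strategy is not optimal.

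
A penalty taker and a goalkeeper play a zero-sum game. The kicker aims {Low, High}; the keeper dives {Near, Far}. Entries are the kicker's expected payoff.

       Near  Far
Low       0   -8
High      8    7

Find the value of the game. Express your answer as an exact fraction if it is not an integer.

7

Row minima: Low → -8, High → 7; maximin = 7.
Column maxima: Near → 8, Far → 7; minimax = 7.
Since maximin = minimax = 7, there is a saddle point and the value is 7.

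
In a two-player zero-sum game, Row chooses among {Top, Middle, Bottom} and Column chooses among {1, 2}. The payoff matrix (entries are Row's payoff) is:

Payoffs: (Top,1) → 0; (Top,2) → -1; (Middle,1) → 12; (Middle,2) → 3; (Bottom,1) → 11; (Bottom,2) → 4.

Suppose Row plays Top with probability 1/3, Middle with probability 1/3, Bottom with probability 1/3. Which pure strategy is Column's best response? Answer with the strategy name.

If Column plays 1, Row's expected payoff is (1/3)·0 + (1/3)·12 + (1/3)·11 = 23/3.
If Column plays 2, Row's expected payoff is (1/3)·(-1) + (1/3)·3 + (1/3)·4 = 2.
Column minimizes Row's payoff; the smallest is 2, so the best response is 2.

2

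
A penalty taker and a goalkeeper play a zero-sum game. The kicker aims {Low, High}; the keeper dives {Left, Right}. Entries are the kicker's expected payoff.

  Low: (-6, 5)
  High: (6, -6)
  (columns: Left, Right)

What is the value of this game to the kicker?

Row minima: Low → -6, High → -6; maximin = -6.
Column maxima: Left → 6, Right → 5; minimax = 5.
-6 ≠ 5, so there is no saddle point; optimal play is mixed.
Let the kicker play Low with probability p. Expected payoff against Left: (-6)p + 6(1−p) = −12p + 6; against Right: 5p + (-6)(1−p) = 11p − 6.
Setting these equal: −12p + 6 = 11p − 6 ⇒ −23p = -12 ⇒ p = 12/23, and the value is (-12)·(12/23) + 6 = -6/23.
For the keeper: with q = P(Left), equating Low's and High's payoffs gives −11q + 5 = 12q − 6 ⇒ q = 11/23.

-6/23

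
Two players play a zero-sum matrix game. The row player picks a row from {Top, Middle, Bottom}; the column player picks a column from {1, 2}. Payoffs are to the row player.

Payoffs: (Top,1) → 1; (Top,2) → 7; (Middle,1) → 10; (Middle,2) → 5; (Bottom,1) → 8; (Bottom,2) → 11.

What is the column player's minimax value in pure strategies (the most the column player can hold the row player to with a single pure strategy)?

10

Column maxima: 1 → 10, 2 → 11.
The smallest of these is 10.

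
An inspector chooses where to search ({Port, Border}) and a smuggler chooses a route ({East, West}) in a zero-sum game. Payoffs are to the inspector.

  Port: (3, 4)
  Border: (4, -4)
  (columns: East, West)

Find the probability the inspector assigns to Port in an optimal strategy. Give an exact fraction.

Row minima: Port → 3, Border → -4; maximin = 3.
Column maxima: East → 4, West → 4; minimax = 4.
3 ≠ 4, so there is no saddle point; optimal play is mixed.
Let the inspector play Port with probability p. Expected payoff against East: 3p + 4(1−p) = −p + 4; against West: 4p + (-4)(1−p) = 8p − 4.
Setting these equal: −p + 4 = 8p − 4 ⇒ −9p = -8 ⇒ p = 8/9, and the value is (-1)·(8/9) + 4 = 28/9.
For the smuggler: with q = P(East), equating Port's and Border's payoffs gives −q + 4 = 8q − 4 ⇒ q = 8/9.

8/9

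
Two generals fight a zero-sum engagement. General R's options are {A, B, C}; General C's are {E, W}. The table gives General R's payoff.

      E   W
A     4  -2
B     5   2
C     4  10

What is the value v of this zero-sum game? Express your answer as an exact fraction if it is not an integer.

Row minima: A → -2, B → 2, C → 4; maximin = 4.
Column maxima: E → 5, W → 10; minimax = 5.
4 ≠ 5, so there is no saddle point; optimal play is mixed.
A is strictly dominated by B, so General R never plays it.
On the remaining 2×2 (B, C vs E, W):
Let General R play B with probability p. Expected payoff against E: 5p + 4(1−p) = p + 4; against W: 2p + 10(1−p) = −8p + 10.
Setting these equal: p + 4 = −8p + 10 ⇒ 9p = 6 ⇒ p = 2/3, and the value is (1)·(2/3) + 4 = 14/3.
For General C: with q = P(E), equating B's and C's payoffs gives 3q + 2 = −6q + 10 ⇒ q = 8/9.

14/3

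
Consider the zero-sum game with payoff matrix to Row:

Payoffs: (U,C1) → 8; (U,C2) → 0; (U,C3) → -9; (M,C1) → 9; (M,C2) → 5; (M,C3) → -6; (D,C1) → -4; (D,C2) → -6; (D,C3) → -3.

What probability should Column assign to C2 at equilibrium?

Row minima: U → -9, M → -6, D → -6; maximin = -6.
Column maxima: C1 → 9, C2 → 5, C3 → -3; minimax = -3.
-6 ≠ -3, so there is no saddle point; optimal play is mixed.
U is strictly dominated by M, so Row never plays it.
C1 is strictly dominated by C2 (it gives Row strictly more in every row), so Column never plays it.
On the remaining 2×2 (M, D vs C2, C3):
Let Row play M with probability p. Expected payoff against C2: 5p + (-6)(1−p) = 11p − 6; against C3: (-6)p + (-3)(1−p) = −3p − 3.
Setting these equal: 11p − 6 = −3p − 3 ⇒ 14p = 3 ⇒ p = 3/14, and the value is (11)·(3/14) − 6 = -51/14.
For Column: with q = P(C2), equating M's and D's payoffs gives 11q − 6 = −3q − 3 ⇒ q = 3/14.

3/14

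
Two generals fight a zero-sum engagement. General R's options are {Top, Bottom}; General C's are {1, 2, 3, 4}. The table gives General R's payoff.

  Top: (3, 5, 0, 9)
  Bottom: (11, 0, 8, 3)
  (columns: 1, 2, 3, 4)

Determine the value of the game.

Row minima: Top → 0, Bottom → 0; maximin = 0.
Column maxima: 1 → 11, 2 → 5, 3 → 8, 4 → 9; minimax = 5.
0 ≠ 5, so there is no saddle point; optimal play is mixed.
1 is strictly dominated by 3 (it gives General R strictly more in every row), so General C never plays it.
4 is strictly dominated by 2 (it gives General R strictly more in every row), so General C never plays it.
On the remaining 2×2 (Top, Bottom vs 2, 3):
Let General R play Top with probability p. Expected payoff against 2: 5p + 0(1−p) = 5p; against 3: 0p + 8(1−p) = −8p + 8.
Setting these equal: 5p = −8p + 8 ⇒ 13p = 8 ⇒ p = 8/13, and the value is (5)·(8/13) = 40/13.
For General C: with q = P(2), equating Top's and Bottom's payoffs gives 5q = −8q + 8 ⇒ q = 8/13.

40/13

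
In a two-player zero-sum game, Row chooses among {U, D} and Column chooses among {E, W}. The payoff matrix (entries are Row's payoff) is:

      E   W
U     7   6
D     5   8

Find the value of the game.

Row minima: U → 6, D → 5; maximin = 6.
Column maxima: E → 7, W → 8; minimax = 7.
6 ≠ 7, so there is no saddle point; optimal play is mixed.
Let Row play U with probability p. Expected payoff against E: 7p + 5(1−p) = 2p + 5; against W: 6p + 8(1−p) = −2p + 8.
Setting these equal: 2p + 5 = −2p + 8 ⇒ 4p = 3 ⇒ p = 3/4, and the value is (2)·(3/4) + 5 = 13/2.
For Column: with q = P(E), equating U's and D's payoffs gives q + 6 = −3q + 8 ⇒ q = 1/2.

13/2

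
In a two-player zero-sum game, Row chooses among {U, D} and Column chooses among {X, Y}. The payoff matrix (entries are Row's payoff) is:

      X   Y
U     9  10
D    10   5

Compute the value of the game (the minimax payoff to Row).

Row minima: U → 9, D → 5; maximin = 9.
Column maxima: X → 10, Y → 10; minimax = 10.
9 ≠ 10, so there is no saddle point; optimal play is mixed.
Let Row play U with probability p. Expected payoff against X: 9p + 10(1−p) = −p + 10; against Y: 10p + 5(1−p) = 5p + 5.
Setting these equal: −p + 10 = 5p + 5 ⇒ −6p = -5 ⇒ p = 5/6, and the value is (-1)·(5/6) + 10 = 55/6.
For Column: with q = P(X), equating U's and D's payoffs gives −q + 10 = 5q + 5 ⇒ q = 5/6.

55/6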